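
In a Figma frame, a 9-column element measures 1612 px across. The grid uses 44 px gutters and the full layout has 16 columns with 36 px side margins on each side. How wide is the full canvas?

9 columns + 8 gutters: 9c + 8·44 = 1612.
9c = 1612 − 352 = 1260, so c = 140 px.
Total width: 2·36 + 16·140 + 15·44 = 2972 px.

2972 px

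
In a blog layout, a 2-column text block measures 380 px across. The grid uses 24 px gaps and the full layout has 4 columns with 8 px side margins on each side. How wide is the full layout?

800 px

2 columns + 1 gap: 2c + 1·24 = 380.
2c = 380 − 24 = 356, so c = 178 px.
Total width: 2·8 + 4·178 + 3·24 = 800 px.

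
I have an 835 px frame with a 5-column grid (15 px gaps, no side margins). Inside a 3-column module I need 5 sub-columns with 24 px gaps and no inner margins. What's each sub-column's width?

79.8 px

5c + 4·15 = 835 → 5c = 775 → c = 155 px.
Span of 3: 3·155 + 2·15 = 465 + 30 = 495 px.
5d + 4·24 = 495 → 5d = 399 → d = 79.8 px.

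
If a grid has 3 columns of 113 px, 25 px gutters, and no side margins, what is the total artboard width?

Summing: 339 + 50 = 389 px.

389 px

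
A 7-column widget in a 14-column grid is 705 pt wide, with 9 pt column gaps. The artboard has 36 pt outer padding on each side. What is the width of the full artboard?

Subtracting 6 column gaps of 9 leaves 651 for 7 columns, so c = 93 pt.
Total width: 2·36 + 14·93 + 13·9 = 1491 pt.

1491 pt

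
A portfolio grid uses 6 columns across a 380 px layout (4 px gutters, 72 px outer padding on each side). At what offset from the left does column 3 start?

Content = 380 − 2·72 = 236 px.
6 columns + 5 gutters: 6c + 5·4 = 236.
6c = 236 − 20 = 216, so c = 36 px.
Each column+gutter stride is 40 px; 2 of them past the 72 px margin is 72 + 80 = 152 px.

152 px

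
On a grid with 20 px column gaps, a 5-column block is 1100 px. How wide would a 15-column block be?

3340 px

Subtracting 4 column gaps of 20 leaves 1020 for 5 columns, so c = 204 px.
15-column span = 15·204 + 14·20 = 3340 px.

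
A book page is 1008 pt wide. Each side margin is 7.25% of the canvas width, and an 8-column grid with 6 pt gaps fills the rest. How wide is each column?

Each margin = 7.25% of 1008 = 73.08 pt; content = 1008 − 2·73.08 = 861.84 pt.
861.84 − 7·6 = 819.84; ÷8 gives c = 102.48 pt.

102.48 pt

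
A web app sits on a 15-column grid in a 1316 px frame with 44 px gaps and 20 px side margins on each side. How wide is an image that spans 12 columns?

Take off 40 px of margins, leaving 1276 px.
15c + 14·44 = 1276 → 15c = 660 → c = 44 px.
12-column span = 12·44 + 11·44 = 1012 px.

1012 px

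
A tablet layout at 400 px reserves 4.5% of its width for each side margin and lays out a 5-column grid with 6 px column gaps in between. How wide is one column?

Each margin = 4.5% of 400 = 18 px; content = 400 − 2·18 = 364 px.
5c + 4·6 = 364 → 5c = 340 → c = 68 px.

68 px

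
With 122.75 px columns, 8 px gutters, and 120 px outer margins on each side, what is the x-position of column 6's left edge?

773.75 px

Before column 6: the margin + 5 columns + 5 gutters.
Offset = 120 + 5·(122.75 + 8) = 120 + 653.75 = 773.75 px.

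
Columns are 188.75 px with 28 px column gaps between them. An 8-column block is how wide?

1706 px

8-column span = 8·188.75 + 7·28 = 1706 px.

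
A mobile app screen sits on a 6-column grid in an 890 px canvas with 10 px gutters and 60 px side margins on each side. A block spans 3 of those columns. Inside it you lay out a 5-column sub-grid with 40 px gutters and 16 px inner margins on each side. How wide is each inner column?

Take off 120 px of margins, leaving 770 px.
Subtracting 5 gutters of 10 leaves 720 for 6 columns, so c = 120 px.
3-column span = 3·120 + 2·10 = 380 px.
Inner content = 380 − 2·16 = 348 px.
348 − 4·40 = 188; ÷5 gives d = 37.6 px.

37.6 px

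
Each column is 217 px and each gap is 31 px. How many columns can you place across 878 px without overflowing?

3 columns

3 columns: 3·217 + 2·31 = 713 px ≤ 878.
4 columns: 961 px > 878. So 3.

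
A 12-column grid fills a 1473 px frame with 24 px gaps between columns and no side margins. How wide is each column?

100.75 px

Subtracting 11 gaps of 24 leaves 1209 for 12 columns, so c = 100.75 px.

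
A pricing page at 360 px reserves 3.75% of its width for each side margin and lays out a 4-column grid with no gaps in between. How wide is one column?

360 × (1 − 2·3.75%) = 360 × 92.5% = 333 px for the columns.
4c = 333 → c = 83.25 px.

83.25 px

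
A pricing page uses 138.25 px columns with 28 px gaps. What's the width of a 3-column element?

470.75 px

3 columns plus 2 gaps: 414.75 + 56 = 470.75 px.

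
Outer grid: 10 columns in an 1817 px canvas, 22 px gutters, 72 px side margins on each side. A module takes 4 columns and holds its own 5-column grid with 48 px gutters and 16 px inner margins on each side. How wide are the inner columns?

Subtract both margins: 1817 − 2·72 = 1673 px.
1673 − 9·22 = 1475; ÷10 gives c = 147.5 px.
Span of 4: 4·147.5 + 3·22 = 590 + 66 = 656 px.
Inner content = 656 − 2·16 = 624 px.
Subtracting 4 gutters of 48 leaves 432 for 5 columns, so d = 86.4 px.

86.4 px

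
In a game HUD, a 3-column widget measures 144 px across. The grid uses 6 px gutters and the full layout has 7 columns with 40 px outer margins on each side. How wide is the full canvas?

424 px

Subtracting 2 gutters of 6 leaves 132 for 3 columns, so c = 44 px.
Canvas = 2·40 + 7·44 + 6·6 = 80 + 308 + 36 = 424 px.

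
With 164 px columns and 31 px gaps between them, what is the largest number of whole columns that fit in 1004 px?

5 columns

k columns need k·164 + (k−1)·31 = k·195 − 31.
k·195 − 31 ≤ 1004 → k ≤ 1035 / 195 ≈ 5.31, so k = 5.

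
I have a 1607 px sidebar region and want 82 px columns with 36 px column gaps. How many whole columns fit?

13 columns

Each extra column adds 82 + 36 = 118 px.
(1607 + 36) / 118 = 13.92, so 13 columns fit.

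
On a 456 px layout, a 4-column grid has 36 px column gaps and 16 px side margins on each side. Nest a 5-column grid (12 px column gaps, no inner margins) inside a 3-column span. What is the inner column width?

52.2 px

Inside the margins: 456 − 32 = 424 px.
4c + 3·36 = 424 → 4c = 316 → c = 79 px.
3-column span = 3·79 + 2·36 = 309 px.
309 − 4·12 = 261; ÷5 gives d = 52.2 px.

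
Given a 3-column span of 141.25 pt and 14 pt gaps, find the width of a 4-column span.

3 columns + 2 gaps: 3c + 2·14 = 141.25.
3c = 141.25 − 28 = 113.25, so c = 37.75 pt.
4 columns plus 3 gaps: 151 + 42 = 193 pt.

193 pt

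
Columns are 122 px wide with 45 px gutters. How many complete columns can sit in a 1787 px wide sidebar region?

Each extra column adds 122 + 45 = 167 px.
(1787 + 45) / 167 = 10.97, so 10 columns fit.

10 columns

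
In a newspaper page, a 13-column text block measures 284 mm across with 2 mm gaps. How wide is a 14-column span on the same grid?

306 mm

13 columns + 12 gaps: 13c + 12·2 = 284.
13c = 284 − 24 = 260, so c = 20 mm.
14-column span = 14·20 + 13·2 = 306 mm.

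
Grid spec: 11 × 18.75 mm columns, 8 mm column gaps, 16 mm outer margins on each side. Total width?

Total width: 2·16 + 11·18.75 + 10·8 = 318.25 mm.

318.25 mm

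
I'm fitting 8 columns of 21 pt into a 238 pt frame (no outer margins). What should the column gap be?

10 pt

8 columns take 8·21 = 168 pt; remaining 70 splits into 7 column gaps.
g = 70 / 7 = 10 pt.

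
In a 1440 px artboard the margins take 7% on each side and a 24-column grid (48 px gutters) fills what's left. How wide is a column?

1440 × (1 − 2·7%) = 1440 × 86% = 1238.4 px for the columns.
24 columns + 23 gutters: 24c + 23·48 = 1238.4.
24c = 1238.4 − 1104 = 134.4, so c = 5.6 px.

5.6 px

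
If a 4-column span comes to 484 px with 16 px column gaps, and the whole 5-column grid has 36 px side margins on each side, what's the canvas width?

4 columns + 3 column gaps: 4c + 3·16 = 484.
4c = 484 − 48 = 436, so c = 109 px.
Adding margins, columns and gutters: 72 + 545 + 64 = 681 px.

681 px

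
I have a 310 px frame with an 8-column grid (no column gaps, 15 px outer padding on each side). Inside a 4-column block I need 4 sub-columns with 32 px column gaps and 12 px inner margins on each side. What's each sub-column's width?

5 px

Take off 30 px of margins, leaving 280 px.
8c = 280 → c = 35 px.
With no column gaps, 4 columns span 4·35 = 140 px.
Inner content = 140 − 2·12 = 116 px.
116 − 3·32 = 20; ÷4 gives d = 5 px.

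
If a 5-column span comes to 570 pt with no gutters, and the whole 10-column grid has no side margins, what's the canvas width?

1140 pt

5c = 570 → c = 114 pt.
Summing: 1140 = 1140 pt.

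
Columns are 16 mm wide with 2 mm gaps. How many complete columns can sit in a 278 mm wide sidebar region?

k columns need k·16 + (k−1)·2 = k·18 − 2.
k·18 − 2 ≤ 278 → k ≤ 280 / 18 ≈ 15.56, so k = 15.

15 columns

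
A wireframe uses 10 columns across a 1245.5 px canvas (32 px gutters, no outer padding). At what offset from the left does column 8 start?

Subtracting 9 gutters of 32 leaves 957.5 for 10 columns, so c = 95.75 px.
Before column 8: 7 columns + 7 gutters.
Offset = 7·(95.75 + 32) = 7·127.75 = 894.25 px.

894.25 px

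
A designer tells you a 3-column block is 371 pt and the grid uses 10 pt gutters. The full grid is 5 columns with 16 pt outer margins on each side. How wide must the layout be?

371 − 2·10 = 351; ÷3 gives c = 117 pt.
Total width: 2·16 + 5·117 + 4·10 = 657 pt.

657 pt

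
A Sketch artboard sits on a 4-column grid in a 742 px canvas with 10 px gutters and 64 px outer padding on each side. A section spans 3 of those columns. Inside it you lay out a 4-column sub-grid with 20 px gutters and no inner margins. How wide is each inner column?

99.5 px

Outer content = 742 − 2·64 = 614 px.
4c + 3·10 = 614 → 4c = 584 → c = 146 px.
3 columns plus 2 gutters: 438 + 20 = 458 px.
Subtracting 3 gutters of 20 leaves 398 for 4 columns, so d = 99.5 px.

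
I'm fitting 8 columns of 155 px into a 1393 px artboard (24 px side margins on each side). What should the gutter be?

Take off 48 px of margins, leaving 1345 px.
8 columns take 8·155 = 1240 px; remaining 105 splits into 7 gutters.
g = 105 / 7 = 15 px.

15 px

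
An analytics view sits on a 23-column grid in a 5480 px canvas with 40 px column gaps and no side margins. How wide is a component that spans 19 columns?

4520 px

23 columns + 22 column gaps: 23c + 22·40 = 5480.
23c = 5480 − 880 = 4600, so c = 200 px.
19-column span = 19·200 + 18·40 = 4520 px.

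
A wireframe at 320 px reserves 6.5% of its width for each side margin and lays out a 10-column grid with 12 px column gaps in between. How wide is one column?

17.04 px

320 × (1 − 2·6.5%) = 320 × 87% = 278.4 px for the columns.
Subtracting 9 column gaps of 12 leaves 170.4 for 10 columns, so c = 17.04 px.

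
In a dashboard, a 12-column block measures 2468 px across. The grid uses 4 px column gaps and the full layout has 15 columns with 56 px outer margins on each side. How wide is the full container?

3198 px

2468 − 11·4 = 2424; ÷12 gives c = 202 px.
Adding margins, columns and gutters: 112 + 3030 + 56 = 3198 px.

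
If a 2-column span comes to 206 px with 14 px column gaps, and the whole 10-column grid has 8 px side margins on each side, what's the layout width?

1102 px

Subtracting 1 column gap of 14 leaves 192 for 2 columns, so c = 96 px.
Adding margins, columns and gutters: 16 + 960 + 126 = 1102 px.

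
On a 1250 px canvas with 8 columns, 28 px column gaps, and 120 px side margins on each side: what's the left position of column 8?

1028.25 px

Content = 1250 − 2·120 = 1010 px.
Subtracting 7 column gaps of 28 leaves 814 for 8 columns, so c = 101.75 px.
Column 8 starts at margin + 7·(column + gutter) = 120 + 7·129.75 = 1028.25 px.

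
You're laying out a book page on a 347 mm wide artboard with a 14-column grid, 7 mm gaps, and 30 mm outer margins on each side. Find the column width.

Take off 60 mm of margins, leaving 287 mm.
14 columns + 13 gaps: 14c + 13·7 = 287.
14c = 287 − 91 = 196, so c = 14 mm.

14 mm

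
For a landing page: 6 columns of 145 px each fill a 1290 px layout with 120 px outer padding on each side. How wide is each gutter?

Content width = 1290 − 2·120 = 1050 px.
6·145 + 5g = 1050 → 5g = 180 → g = 36 px.

36 px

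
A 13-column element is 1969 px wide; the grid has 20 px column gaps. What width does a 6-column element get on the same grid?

Subtracting 12 column gaps of 20 leaves 1729 for 13 columns, so c = 133 px.
6-column span = 6·133 + 5·20 = 898 px.

898 px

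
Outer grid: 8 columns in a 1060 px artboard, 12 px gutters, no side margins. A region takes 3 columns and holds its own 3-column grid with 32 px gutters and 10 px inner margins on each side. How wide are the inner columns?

102 px

8c + 7·12 = 1060 → 8c = 976 → c = 122 px.
Span of 3: 3·122 + 2·12 = 366 + 24 = 390 px.
Inner content = 390 − 2·10 = 370 px.
370 − 2·32 = 306; ÷3 gives d = 102 px.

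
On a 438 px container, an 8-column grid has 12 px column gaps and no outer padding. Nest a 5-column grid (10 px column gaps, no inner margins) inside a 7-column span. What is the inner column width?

438 − 7·12 = 354; ÷8 gives c = 44.25 px.
7-column span = 7·44.25 + 6·12 = 381.75 px.
Subtracting 4 column gaps of 10 leaves 341.75 for 5 columns, so d = 68.35 px.

68.35 px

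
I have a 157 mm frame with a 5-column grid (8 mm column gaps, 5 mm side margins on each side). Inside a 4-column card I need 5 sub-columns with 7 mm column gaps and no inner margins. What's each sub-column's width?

17.6 mm

Take off 10 mm of margins, leaving 147 mm.
Subtracting 4 column gaps of 8 leaves 115 for 5 columns, so c = 23 mm.
4-column span = 4·23 + 3·8 = 116 mm.
5d + 4·7 = 116 → 5d = 88 → d = 17.6 mm.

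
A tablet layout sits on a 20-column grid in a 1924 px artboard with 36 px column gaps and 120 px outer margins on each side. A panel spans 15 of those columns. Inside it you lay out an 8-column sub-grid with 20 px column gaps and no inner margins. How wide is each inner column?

139.25 px

Subtract both margins: 1924 − 2·120 = 1684 px.
1684 − 19·36 = 1000; ÷20 gives c = 50 px.
15-column span = 15·50 + 14·36 = 1254 px.
Subtracting 7 column gaps of 20 leaves 1114 for 8 columns, so d = 139.25 px.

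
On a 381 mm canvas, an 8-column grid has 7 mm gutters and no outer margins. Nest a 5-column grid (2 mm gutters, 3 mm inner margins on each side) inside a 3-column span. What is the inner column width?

8c + 7·7 = 381 → 8c = 332 → c = 41.5 mm.
3-column span = 3·41.5 + 2·7 = 138.5 mm.
Inner content = 138.5 − 2·3 = 132.5 mm.
5 columns + 4 gutters: 5d + 4·2 = 132.5.
5d = 132.5 − 8 = 124.5, so d = 24.9 mm.

24.9 mm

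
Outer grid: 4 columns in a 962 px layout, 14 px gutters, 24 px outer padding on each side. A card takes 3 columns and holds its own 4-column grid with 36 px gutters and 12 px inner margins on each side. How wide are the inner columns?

Outer content = 962 − 2·24 = 914 px.
4c + 3·14 = 914 → 4c = 872 → c = 218 px.
3-column span = 3·218 + 2·14 = 682 px.
Inner content = 682 − 2·12 = 658 px.
4 columns + 3 gutters: 4d + 3·36 = 658.
4d = 658 − 108 = 550, so d = 137.5 px.

137.5 px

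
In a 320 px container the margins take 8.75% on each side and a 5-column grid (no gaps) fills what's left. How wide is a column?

320 × (1 − 2·8.75%) = 320 × 82.5% = 264 px for the columns.
264 / 5 = 52.8 px per column.

52.8 px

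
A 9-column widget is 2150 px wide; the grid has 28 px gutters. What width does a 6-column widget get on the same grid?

2150 − 8·28 = 1926; ÷9 gives c = 214 px.
6-column span = 6·214 + 5·28 = 1424 px.

1424 px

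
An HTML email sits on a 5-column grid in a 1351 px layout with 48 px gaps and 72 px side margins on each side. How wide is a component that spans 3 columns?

Inside the margins: 1351 − 144 = 1207 px.
Subtracting 4 gaps of 48 leaves 1015 for 5 columns, so c = 203 px.
3 columns plus 2 gaps: 609 + 96 = 705 px.

705 px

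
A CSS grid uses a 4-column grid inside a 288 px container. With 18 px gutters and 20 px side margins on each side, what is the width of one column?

Take off 40 px of margins, leaving 248 px.
248 − 3·18 = 194; ÷4 gives c = 48.5 px.

48.5 px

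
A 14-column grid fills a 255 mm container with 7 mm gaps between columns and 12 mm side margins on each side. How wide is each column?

Take off 24 mm of margins, leaving 231 mm.
14 columns + 13 gaps: 14c + 13·7 = 231.
14c = 231 − 91 = 140, so c = 10 mm.

10 mm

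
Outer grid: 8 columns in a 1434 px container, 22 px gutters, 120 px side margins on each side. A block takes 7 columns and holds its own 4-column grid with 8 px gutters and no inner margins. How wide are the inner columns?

254.5 px

Take off 240 px of margins, leaving 1194 px.
1194 − 7·22 = 1040; ÷8 gives c = 130 px.
7 columns plus 6 gutters: 910 + 132 = 1042 px.
4d + 3·8 = 1042 → 4d = 1018 → d = 254.5 px.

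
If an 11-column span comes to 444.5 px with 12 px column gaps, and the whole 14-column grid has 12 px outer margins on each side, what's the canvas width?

11 columns + 10 column gaps: 11c + 10·12 = 444.5.
11c = 444.5 − 120 = 324.5, so c = 29.5 px.
Total width: 2·12 + 14·29.5 + 13·12 = 593 px.

593 px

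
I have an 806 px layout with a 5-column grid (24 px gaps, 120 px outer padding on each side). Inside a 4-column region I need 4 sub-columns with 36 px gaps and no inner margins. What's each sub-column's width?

85 px

Inside the margins: 806 − 240 = 566 px.
566 − 4·24 = 470; ÷5 gives c = 94 px.
4-column span = 4·94 + 3·24 = 448 px.
4 columns + 3 gaps: 4d + 3·36 = 448.
4d = 448 − 108 = 340, so d = 85 px.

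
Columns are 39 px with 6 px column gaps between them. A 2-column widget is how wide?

84 px

Span of 2: 2·39 + 1·6 = 78 + 6 = 84 px.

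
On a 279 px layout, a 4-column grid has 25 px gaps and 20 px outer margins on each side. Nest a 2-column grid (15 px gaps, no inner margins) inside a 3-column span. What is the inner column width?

79 px

Outer content = 279 − 2·20 = 239 px.
239 − 3·25 = 164; ÷4 gives c = 41 px.
Span of 3: 3·41 + 2·25 = 123 + 50 = 173 px.
2 columns + 1 gap: 2d + 1·15 = 173.
2d = 173 − 15 = 158, so d = 79 px.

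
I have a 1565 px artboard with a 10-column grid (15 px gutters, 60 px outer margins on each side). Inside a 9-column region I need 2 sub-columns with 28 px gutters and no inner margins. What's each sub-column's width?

Subtract both margins: 1565 − 2·60 = 1445 px.
1445 − 9·15 = 1310; ÷10 gives c = 131 px.
Span of 9: 9·131 + 8·15 = 1179 + 120 = 1299 px.
Subtracting 1 gutter of 28 leaves 1271 for 2 columns, so d = 635.5 px.

635.5 px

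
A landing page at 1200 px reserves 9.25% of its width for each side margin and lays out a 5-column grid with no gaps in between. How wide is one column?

Each margin = 9.25% of 1200 = 111 px; content = 1200 − 2·111 = 978 px.
5c = 978 → c = 195.6 px.

195.6 px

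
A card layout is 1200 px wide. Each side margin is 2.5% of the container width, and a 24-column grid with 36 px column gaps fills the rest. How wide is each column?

1200 × (1 − 2·2.5%) = 1200 × 95% = 1140 px for the columns.
24 columns + 23 column gaps: 24c + 23·36 = 1140.
24c = 1140 − 828 = 312, so c = 13 px.

13 px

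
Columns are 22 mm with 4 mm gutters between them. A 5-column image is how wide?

5 columns plus 4 gutters: 110 + 16 = 126 mm.

126 mm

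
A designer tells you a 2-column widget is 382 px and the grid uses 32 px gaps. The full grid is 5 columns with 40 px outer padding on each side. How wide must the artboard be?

1083 px

382 − 1·32 = 350; ÷2 gives c = 175 px.
Artboard = 2·40 + 5·175 + 4·32 = 80 + 875 + 128 = 1083 px.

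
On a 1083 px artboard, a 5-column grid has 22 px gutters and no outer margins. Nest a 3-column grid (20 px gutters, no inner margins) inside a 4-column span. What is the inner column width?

274 px

5c + 4·22 = 1083 → 5c = 995 → c = 199 px.
Span of 4: 4·199 + 3·22 = 796 + 66 = 862 px.
3d + 2·20 = 862 → 3d = 822 → d = 274 px.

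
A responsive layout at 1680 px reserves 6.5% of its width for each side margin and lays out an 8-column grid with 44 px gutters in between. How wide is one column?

144.2 px

Each margin = 6.5% of 1680 = 109.2 px; content = 1680 − 2·109.2 = 1461.6 px.
8c + 7·44 = 1461.6 → 8c = 1153.6 → c = 144.2 px.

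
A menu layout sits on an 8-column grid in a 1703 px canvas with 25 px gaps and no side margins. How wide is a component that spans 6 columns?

8 columns + 7 gaps: 8c + 7·25 = 1703.
8c = 1703 − 175 = 1528, so c = 191 px.
Span of 6: 6·191 + 5·25 = 1146 + 125 = 1271 px.

1271 px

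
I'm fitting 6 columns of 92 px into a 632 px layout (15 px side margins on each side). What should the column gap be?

10 px

Content width = 632 − 2·15 = 602 px.
6·92 + 5g = 602 → 5g = 50 → g = 10 px.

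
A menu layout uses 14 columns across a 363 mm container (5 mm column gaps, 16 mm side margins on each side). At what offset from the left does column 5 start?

Inside the margins: 363 − 32 = 331 mm.
14c + 13·5 = 331 → 14c = 266 → c = 19 mm.
Before column 5: the margin + 4 columns + 4 column gaps.
Offset = 16 + 4·(19 + 5) = 16 + 96 = 112 mm.

112 mm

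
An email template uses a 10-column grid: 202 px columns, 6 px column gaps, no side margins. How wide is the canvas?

2074 px

Canvas = 10·202 + 9·6 = 2020 + 54 = 2074 px.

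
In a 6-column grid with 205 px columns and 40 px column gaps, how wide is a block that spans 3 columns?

3-column span = 3·205 + 2·40 = 695 px.

695 px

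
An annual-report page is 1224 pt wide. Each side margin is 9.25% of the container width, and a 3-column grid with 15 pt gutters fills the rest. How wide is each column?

1224 × (1 − 2·9.25%) = 1224 × 81.5% = 997.56 pt for the columns.
997.56 − 2·15 = 967.56; ÷3 gives c = 322.52 pt.

322.52 pt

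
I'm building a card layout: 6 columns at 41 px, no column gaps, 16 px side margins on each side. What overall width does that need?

278 px

Canvas = 2·16 + 6·41 = 32 + 246 = 278 px.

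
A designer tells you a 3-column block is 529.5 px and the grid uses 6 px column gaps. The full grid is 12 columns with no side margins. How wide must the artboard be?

529.5 − 2·6 = 517.5; ÷3 gives c = 172.5 px.
Artboard = 12·172.5 + 11·6 = 2070 + 66 = 2136 px.

2136 px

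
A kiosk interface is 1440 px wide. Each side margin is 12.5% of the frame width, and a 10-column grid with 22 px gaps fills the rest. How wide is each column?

88.2 px

Each margin = 12.5% of 1440 = 180 px; content = 1440 − 2·180 = 1080 px.
10c + 9·22 = 1080 → 10c = 882 → c = 88.2 px.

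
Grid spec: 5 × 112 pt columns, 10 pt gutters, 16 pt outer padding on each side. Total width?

Adding margins, columns and gutters: 32 + 560 + 40 = 632 pt.

632 pt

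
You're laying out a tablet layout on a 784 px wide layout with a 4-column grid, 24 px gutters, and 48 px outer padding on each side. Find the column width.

Subtract both margins: 784 − 2·48 = 688 px.
4 columns + 3 gutters: 4c + 3·24 = 688.
4c = 688 − 72 = 616, so c = 154 px.

154 px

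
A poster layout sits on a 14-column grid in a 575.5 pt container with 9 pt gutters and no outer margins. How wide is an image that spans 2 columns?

74.5 pt

14c + 13·9 = 575.5 → 14c = 458.5 → c = 32.75 pt.
2-column span = 2·32.75 + 1·9 = 74.5 pt.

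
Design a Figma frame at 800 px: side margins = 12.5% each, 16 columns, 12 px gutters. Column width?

26.25 px

800 × (1 − 2·12.5%) = 800 × 75% = 600 px for the columns.
16c + 15·12 = 600 → 16c = 420 → c = 26.25 px.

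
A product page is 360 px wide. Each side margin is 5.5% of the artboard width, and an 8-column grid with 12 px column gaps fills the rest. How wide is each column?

360 × (1 − 2·5.5%) = 360 × 89% = 320.4 px for the columns.
320.4 − 7·12 = 236.4; ÷8 gives c = 29.55 px.

29.55 px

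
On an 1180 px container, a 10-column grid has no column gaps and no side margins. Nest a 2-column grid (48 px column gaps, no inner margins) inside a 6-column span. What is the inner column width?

330 px

With no column gaps, each column is 1180/10 = 118 px.
With no column gaps, 6 columns span 6·118 = 708 px.
Subtracting 1 column gap of 48 leaves 660 for 2 columns, so d = 330 px.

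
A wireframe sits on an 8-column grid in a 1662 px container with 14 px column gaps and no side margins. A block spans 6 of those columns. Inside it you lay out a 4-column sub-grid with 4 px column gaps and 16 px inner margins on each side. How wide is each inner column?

299.75 px

1662 − 7·14 = 1564; ÷8 gives c = 195.5 px.
Span of 6: 6·195.5 + 5·14 = 1173 + 70 = 1243 px.
Inner content = 1243 − 2·16 = 1211 px.
Subtracting 3 column gaps of 4 leaves 1199 for 4 columns, so d = 299.75 px.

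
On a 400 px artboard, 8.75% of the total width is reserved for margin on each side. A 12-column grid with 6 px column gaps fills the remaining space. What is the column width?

400 × (1 − 2·8.75%) = 400 × 82.5% = 330 px for the columns.
Subtracting 11 column gaps of 6 leaves 264 for 12 columns, so c = 22 px.

22 px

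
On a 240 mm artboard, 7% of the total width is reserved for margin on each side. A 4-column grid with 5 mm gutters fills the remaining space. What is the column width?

Each margin = 7% of 240 = 16.8 mm; content = 240 − 2·16.8 = 206.4 mm.
Subtracting 3 gutters of 5 leaves 191.4 for 4 columns, so c = 47.85 mm.

47.85 mm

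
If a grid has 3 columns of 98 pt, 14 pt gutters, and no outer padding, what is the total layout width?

322 pt

Summing: 294 + 28 = 322 pt.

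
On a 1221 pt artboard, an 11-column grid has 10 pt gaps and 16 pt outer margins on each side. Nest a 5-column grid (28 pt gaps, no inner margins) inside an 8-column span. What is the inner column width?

Subtract both margins: 1221 − 2·16 = 1189 pt.
Subtracting 10 gaps of 10 leaves 1089 for 11 columns, so c = 99 pt.
8 columns plus 7 gaps: 792 + 70 = 862 pt.
Subtracting 4 gaps of 28 leaves 750 for 5 columns, so d = 150 pt.

150 pt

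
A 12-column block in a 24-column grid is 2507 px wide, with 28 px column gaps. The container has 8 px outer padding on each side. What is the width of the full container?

5058 px

12c + 11·28 = 2507 → 12c = 2199 → c = 183.25 px.
Adding margins, columns and gutters: 16 + 4398 + 644 = 5058 px.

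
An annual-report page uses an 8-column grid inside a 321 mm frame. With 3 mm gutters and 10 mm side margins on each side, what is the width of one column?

35 mm

Take off 20 mm of margins, leaving 301 mm.
Subtracting 7 gutters of 3 leaves 280 for 8 columns, so c = 35 mm.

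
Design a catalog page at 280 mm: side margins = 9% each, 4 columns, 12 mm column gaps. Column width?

48.4 mm

280 × (1 − 2·9%) = 280 × 82% = 229.6 mm for the columns.
4 columns + 3 column gaps: 4c + 3·12 = 229.6.
4c = 229.6 − 36 = 193.6, so c = 48.4 mm.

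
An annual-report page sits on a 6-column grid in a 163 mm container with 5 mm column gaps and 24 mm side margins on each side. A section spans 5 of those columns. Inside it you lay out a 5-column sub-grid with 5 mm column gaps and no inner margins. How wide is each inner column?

Subtract both margins: 163 − 2·24 = 115 mm.
6c + 5·5 = 115 → 6c = 90 → c = 15 mm.
5-column span = 5·15 + 4·5 = 95 mm.
95 − 4·5 = 75; ÷5 gives d = 15 mm.

15 mm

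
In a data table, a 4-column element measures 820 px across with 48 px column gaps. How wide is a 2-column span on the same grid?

4c + 3·48 = 820 → 4c = 676 → c = 169 px.
2 columns plus 1 column gap: 338 + 48 = 386 px.

386 px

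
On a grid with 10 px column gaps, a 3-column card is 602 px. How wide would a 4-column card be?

3c + 2·10 = 602 → 3c = 582 → c = 194 px.
4-column span = 4·194 + 3·10 = 806 px.

806 px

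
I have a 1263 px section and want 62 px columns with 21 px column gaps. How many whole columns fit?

k columns need k·62 + (k−1)·21 = k·83 − 21.
k·83 − 21 ≤ 1263 → k ≤ 1284 / 83 ≈ 15.47, so k = 15.

15 columns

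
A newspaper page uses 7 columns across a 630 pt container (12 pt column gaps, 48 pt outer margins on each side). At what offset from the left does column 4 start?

Subtract both margins: 630 − 2·48 = 534 pt.
Subtracting 6 column gaps of 12 leaves 462 for 7 columns, so c = 66 pt.
Before column 4: the margin + 3 columns + 3 column gaps.
Offset = 48 + 3·(66 + 12) = 48 + 234 = 282 pt.

282 pt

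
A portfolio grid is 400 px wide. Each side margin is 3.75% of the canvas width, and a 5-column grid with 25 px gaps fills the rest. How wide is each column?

54 px

400 × (1 − 2·3.75%) = 400 × 92.5% = 370 px for the columns.
370 − 4·25 = 270; ÷5 gives c = 54 px.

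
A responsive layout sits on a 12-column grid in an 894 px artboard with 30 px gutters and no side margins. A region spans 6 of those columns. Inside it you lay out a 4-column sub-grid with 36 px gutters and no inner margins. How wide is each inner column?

894 − 11·30 = 564; ÷12 gives c = 47 px.
6 columns plus 5 gutters: 282 + 150 = 432 px.
4 columns + 3 gutters: 4d + 3·36 = 432.
4d = 432 − 108 = 324, so d = 81 px.

81 px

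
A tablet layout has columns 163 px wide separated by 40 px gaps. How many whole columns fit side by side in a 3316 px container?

16 columns: 16·163 + 15·40 = 3208 px ≤ 3316.
17 columns: 3411 px > 3316. So 16.

16 columns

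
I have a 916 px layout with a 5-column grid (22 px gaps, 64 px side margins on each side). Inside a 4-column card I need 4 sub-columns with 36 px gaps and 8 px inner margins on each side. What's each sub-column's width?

125.5 px

Subtract both margins: 916 − 2·64 = 788 px.
5 columns + 4 gaps: 5c + 4·22 = 788.
5c = 788 − 88 = 700, so c = 140 px.
4 columns plus 3 gaps: 560 + 66 = 626 px.
Inner content = 626 − 2·8 = 610 px.
610 − 3·36 = 502; ÷4 gives d = 125.5 px.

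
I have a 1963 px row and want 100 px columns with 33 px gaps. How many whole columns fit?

Each extra column adds 100 + 33 = 133 px.
(1963 + 33) / 133 = 15.01, so 15 columns fit.

15 columns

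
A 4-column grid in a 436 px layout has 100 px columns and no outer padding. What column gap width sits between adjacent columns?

12 px

4·100 + 3g = 436 → 3g = 36 → g = 12 px.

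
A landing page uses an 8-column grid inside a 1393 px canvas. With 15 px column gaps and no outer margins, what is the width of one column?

Subtracting 7 column gaps of 15 leaves 1288 for 8 columns, so c = 161 px.

161 px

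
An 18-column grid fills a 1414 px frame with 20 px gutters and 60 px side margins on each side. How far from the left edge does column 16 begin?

Subtract both margins: 1414 − 2·60 = 1294 px.
18 columns + 17 gutters: 18c + 17·20 = 1294.
18c = 1294 − 340 = 954, so c = 53 px.
Each column+gutter stride is 73 px; 15 of them past the 60 px margin is 60 + 1095 = 1155 px.

1155 px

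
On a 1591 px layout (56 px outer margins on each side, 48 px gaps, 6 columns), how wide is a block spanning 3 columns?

Inside the margins: 1591 − 112 = 1479 px.
Subtracting 5 gaps of 48 leaves 1239 for 6 columns, so c = 206.5 px.
3 columns plus 2 gaps: 619.5 + 96 = 715.5 px.

715.5 px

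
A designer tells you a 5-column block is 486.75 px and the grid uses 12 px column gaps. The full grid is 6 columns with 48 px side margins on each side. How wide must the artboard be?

682.5 px

486.75 − 4·12 = 438.75; ÷5 gives c = 87.75 px.
Artboard = 2·48 + 6·87.75 + 5·12 = 96 + 526.5 + 60 = 682.5 px.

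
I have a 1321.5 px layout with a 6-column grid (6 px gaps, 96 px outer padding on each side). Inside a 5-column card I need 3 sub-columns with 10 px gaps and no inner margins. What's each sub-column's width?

306.75 px

Inside the margins: 1321.5 − 192 = 1129.5 px.
1129.5 − 5·6 = 1099.5; ÷6 gives c = 183.25 px.
5 columns plus 4 gaps: 916.25 + 24 = 940.25 px.
Subtracting 2 gaps of 10 leaves 920.25 for 3 columns, so d = 306.75 px.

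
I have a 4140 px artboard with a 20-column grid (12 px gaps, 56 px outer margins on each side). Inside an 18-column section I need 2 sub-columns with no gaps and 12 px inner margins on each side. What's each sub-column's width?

Inside the margins: 4140 − 112 = 4028 px.
20 columns + 19 gaps: 20c + 19·12 = 4028.
20c = 4028 − 228 = 3800, so c = 190 px.
18-column span = 18·190 + 17·12 = 3624 px.
Inner content = 3624 − 2·12 = 3600 px.
With no gaps, each column is 3600/2 = 1800 px.

1800 px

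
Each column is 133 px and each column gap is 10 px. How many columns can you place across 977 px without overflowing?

Each extra column adds 133 + 10 = 143 px.
(977 + 10) / 143 = 6.90, so 6 columns fit.

6 columns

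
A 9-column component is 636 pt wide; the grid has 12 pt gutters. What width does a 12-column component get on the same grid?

852 pt

9 columns + 8 gutters: 9c + 8·12 = 636.
9c = 636 − 96 = 540, so c = 60 pt.
12-column span = 12·60 + 11·12 = 852 pt.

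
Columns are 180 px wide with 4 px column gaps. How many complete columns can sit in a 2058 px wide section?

11 columns: 11·180 + 10·4 = 2020 px ≤ 2058.
12 columns: 2204 px > 2058. So 11.

11 columns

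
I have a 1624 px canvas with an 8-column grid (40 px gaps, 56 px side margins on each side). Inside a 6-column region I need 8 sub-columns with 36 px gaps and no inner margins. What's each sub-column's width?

Inside the margins: 1624 − 112 = 1512 px.
1512 − 7·40 = 1232; ÷8 gives c = 154 px.
6-column span = 6·154 + 5·40 = 1124 px.
8d + 7·36 = 1124 → 8d = 872 → d = 109 px.

109 px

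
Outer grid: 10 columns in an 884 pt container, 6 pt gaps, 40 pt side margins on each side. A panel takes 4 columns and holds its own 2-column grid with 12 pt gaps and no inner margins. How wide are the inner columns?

Take off 80 pt of margins, leaving 804 pt.
10c + 9·6 = 804 → 10c = 750 → c = 75 pt.
4 columns plus 3 gaps: 300 + 18 = 318 pt.
2d + 1·12 = 318 → 2d = 306 → d = 153 pt.

153 pt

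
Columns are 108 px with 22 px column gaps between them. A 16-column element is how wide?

2058 px

16 columns plus 15 column gaps: 1728 + 330 = 2058 px.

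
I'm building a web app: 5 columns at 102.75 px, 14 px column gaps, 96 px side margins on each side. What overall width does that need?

761.75 px

Adding margins, columns and gutters: 192 + 513.75 + 56 = 761.75 px.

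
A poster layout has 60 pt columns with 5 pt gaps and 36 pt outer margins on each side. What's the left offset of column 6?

361 pt

Column 6 starts at margin + 5·(column + gutter) = 36 + 5·65 = 361 pt.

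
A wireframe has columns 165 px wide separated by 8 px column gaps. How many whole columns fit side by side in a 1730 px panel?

10 columns

Each extra column adds 165 + 8 = 173 px.
(1730 + 8) / 173 = 10.05, so 10 columns fit.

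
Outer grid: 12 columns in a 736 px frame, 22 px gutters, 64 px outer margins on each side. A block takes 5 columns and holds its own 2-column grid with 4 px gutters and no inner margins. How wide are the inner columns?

118.25 px

Inside the margins: 736 − 128 = 608 px.
608 − 11·22 = 366; ÷12 gives c = 30.5 px.
5-column span = 5·30.5 + 4·22 = 240.5 px.
Subtracting 1 gutter of 4 leaves 236.5 for 2 columns, so d = 118.25 px.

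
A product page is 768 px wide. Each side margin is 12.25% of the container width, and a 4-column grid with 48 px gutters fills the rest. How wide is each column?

108.96 px

Each margin = 12.25% of 768 = 94.08 px; content = 768 − 2·94.08 = 579.84 px.
4 columns + 3 gutters: 4c + 3·48 = 579.84.
4c = 579.84 − 144 = 435.84, so c = 108.96 px.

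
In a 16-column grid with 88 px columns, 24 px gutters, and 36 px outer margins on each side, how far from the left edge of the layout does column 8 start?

Column 8 starts at margin + 7·(column + gutter) = 36 + 7·112 = 820 px.

820 px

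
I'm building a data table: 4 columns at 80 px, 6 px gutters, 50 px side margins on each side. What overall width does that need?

438 px

Total width: 2·50 + 4·80 + 3·6 = 438 px.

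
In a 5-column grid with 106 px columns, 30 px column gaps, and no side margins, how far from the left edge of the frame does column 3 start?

272 px

Before column 3: 2 columns + 2 column gaps.
Offset = 2·(106 + 30) = 2·136 = 272 px.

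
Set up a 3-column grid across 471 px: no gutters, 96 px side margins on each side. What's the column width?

Subtract both margins: 471 − 2·96 = 279 px.
With no gutters, each column is 279/3 = 93 px.

93 px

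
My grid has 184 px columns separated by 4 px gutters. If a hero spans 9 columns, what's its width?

1688 px

9-column span = 9·184 + 8·4 = 1688 px.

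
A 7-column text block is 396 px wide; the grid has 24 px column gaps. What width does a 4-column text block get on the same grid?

396 − 6·24 = 252; ÷7 gives c = 36 px.
4-column span = 4·36 + 3·24 = 216 px.

216 px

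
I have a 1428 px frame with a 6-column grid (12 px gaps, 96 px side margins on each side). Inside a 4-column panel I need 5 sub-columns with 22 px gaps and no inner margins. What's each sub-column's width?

Outer content = 1428 − 2·96 = 1236 px.
Subtracting 5 gaps of 12 leaves 1176 for 6 columns, so c = 196 px.
4 columns plus 3 gaps: 784 + 36 = 820 px.
5 columns + 4 gaps: 5d + 4·22 = 820.
5d = 820 − 88 = 732, so d = 146.4 px.

146.4 px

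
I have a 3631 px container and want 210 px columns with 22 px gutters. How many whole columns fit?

Each extra column adds 210 + 22 = 232 px.
(3631 + 22) / 232 = 15.75, so 15 columns fit.

15 columns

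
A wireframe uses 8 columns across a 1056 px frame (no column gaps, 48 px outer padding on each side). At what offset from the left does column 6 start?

Take off 96 px of margins, leaving 960 px.
With no column gaps, each column is 960/8 = 120 px.
Column 6 starts at margin + 5·(column + gutter) = 48 + 5·120 = 648 px.

648 px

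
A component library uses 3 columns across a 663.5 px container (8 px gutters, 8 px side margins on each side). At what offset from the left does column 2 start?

Subtract both margins: 663.5 − 2·8 = 647.5 px.
3c + 2·8 = 647.5 → 3c = 631.5 → c = 210.5 px.
Column 2 starts at margin + 1·(column + gutter) = 8 + 1·218.5 = 226.5 px.

226.5 px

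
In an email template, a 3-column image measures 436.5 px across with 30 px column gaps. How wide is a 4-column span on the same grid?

592 px

3c + 2·30 = 436.5 → 3c = 376.5 → c = 125.5 px.
Span of 4: 4·125.5 + 3·30 = 502 + 90 = 592 px.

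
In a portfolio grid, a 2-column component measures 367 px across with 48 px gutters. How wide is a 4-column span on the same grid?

2c + 1·48 = 367 → 2c = 319 → c = 159.5 px.
4-column span = 4·159.5 + 3·48 = 782 px.

782 px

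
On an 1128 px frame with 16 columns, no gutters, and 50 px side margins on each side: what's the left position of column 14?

Inside the margins: 1128 − 100 = 1028 px.
With no gutters, each column is 1028/16 = 64.25 px.
Column 14 starts at margin + 13·(column + gutter) = 50 + 13·64.25 = 885.25 px.

885.25 px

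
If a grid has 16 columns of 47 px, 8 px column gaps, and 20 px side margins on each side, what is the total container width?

Adding margins, columns and gutters: 40 + 752 + 120 = 912 px.

912 px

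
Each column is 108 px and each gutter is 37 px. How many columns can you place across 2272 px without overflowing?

15 columns

Each extra column adds 108 + 37 = 145 px.
(2272 + 37) / 145 = 15.92, so 15 columns fit.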